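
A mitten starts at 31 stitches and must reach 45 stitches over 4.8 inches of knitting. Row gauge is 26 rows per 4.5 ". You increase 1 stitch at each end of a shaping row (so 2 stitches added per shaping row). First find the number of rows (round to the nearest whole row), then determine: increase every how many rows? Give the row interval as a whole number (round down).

Increase every 4th row.

Rows = 4.8 × 5.778 = 27.7 → 28 rows.
Stitches to add: 14 → 7 shaping rows (at 2 st each).
28 / 7 = 4.00 → every 4 rows.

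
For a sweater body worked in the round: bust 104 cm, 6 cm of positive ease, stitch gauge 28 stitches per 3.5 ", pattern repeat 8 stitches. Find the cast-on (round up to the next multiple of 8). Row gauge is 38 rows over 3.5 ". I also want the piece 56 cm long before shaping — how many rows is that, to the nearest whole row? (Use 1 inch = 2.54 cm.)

Finished = 104 + 6 = 110 cm.
110 cm × 1/2.54 = 43.31 inches.
28/3.5 = 8 sts per in; 43.31 × 8 = 346.46 sts.
Next multiple of 8 → 352.
56 cm = 22.05 inches; × 10.857 = 239.37 → 239 rows.

Cast on 352 stitches; work 239 rows.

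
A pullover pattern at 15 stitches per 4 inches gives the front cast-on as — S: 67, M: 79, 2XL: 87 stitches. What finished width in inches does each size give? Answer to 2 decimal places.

15/4 = 3.75 sts per in.
S: 67 / 3.75 = 17.867 → 17.87 in.
M: 79 / 3.75 = 21.067 → 21.07 in.
2XL: 87 / 3.75 = 23.200 → 23.20 in.

S 17.87 inches; M 21.07 inches; 2XL 23.20 inches.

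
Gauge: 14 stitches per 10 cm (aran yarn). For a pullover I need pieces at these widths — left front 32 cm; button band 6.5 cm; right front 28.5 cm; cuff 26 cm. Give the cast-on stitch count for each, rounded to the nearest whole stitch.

left front 45; button band 9; right front 40; cuff 36.

Rate = 14/10 = 1.4 sts per cm.
left front: 32 × 1.4 = 44.80 → 45.
button band: 6.5 × 1.4 = 9.10 → 9.
right front: 28.5 × 1.4 = 39.90 → 40.
cuff: 26 × 1.4 = 36.40 → 36.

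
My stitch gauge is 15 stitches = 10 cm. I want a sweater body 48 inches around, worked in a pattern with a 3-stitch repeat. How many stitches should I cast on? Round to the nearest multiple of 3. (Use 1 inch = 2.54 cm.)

183 stitches.

48 in = 48 × 2.54 = 121.92 cm.
15 / 10 = 1.5 sts/cm.
121.92 × 1.5 = 182.88 sts.
→ 183.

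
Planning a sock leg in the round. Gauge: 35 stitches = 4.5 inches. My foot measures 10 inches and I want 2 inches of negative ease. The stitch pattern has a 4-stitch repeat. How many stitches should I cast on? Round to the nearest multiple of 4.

64 stitches.

Finished = 10 − 2 = 8 inches.
35 / 4.5 = 7.778 sts/in.
8 × 7.778 = 62.22 sts.
Nearest multiple of 4: 64.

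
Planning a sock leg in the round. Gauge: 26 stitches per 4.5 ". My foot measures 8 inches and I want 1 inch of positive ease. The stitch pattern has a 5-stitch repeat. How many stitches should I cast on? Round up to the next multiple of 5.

Finished = 8 + 1 = 9 inches.
26 / 4.5 = 5.778 sts/in.
9 × 5.778 = 52.00 sts.
Next multiple of 5: 55.

55 stitches.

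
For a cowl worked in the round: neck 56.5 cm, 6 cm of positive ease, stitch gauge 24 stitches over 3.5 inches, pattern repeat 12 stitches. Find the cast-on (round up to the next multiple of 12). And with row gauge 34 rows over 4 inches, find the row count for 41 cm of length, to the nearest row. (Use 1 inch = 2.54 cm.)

Cast on 180 stitches; work 137 rows.

Finished = 56.5 + 6 = 62.5 cm.
62.5 cm × 1/2.54 = 24.61 inches.
24/3.5 = 6.857 sts per in; 24.61 × 6.857 = 168.73 sts.
Next multiple of 12 → 180.
41 cm = 16.14 inches; × 8.5 = 137.20 → 137 rows.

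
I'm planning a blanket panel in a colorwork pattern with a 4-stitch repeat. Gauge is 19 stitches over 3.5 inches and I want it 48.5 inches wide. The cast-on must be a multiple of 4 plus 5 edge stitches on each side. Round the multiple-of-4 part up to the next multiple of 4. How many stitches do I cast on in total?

19 / 3.5 = 5.429 sts per inch.
48.5 × 5.429 = 263.29 sts.
Less 10 edge sts → 253.29 for the repeat.
Next multiple of 4: 256.
Add back 10 edge sts → 266.

CO 266 sts.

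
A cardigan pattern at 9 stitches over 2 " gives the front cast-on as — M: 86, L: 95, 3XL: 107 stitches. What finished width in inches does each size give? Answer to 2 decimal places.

M 19.11 inches; L 21.11 inches; 3XL 23.78 inches.

9/2 = 4.5 sts per in.
M: 86 / 4.5 = 19.111 → 19.11 in.
L: 95 / 4.5 = 21.111 → 21.11 in.
3XL: 107 / 4.5 = 23.778 → 23.78 in.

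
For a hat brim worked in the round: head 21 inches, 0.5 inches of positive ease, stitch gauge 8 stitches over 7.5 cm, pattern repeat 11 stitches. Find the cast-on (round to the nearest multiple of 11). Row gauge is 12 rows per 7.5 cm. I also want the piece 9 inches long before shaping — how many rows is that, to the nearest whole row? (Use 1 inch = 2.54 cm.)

Cast on 55 stitches; work 37 rows.

Finished = 21 + 0.5 = 21.5 inches.
21.5 inches × 2.54 = 54.61 cm.
8/7.5 = 1.067 sts per cm; 54.61 × 1.067 = 58.25 sts.
Nearest multiple of 11 → 55.
9 inches = 22.86 cm; × 1.6 = 36.58 → 37 rows.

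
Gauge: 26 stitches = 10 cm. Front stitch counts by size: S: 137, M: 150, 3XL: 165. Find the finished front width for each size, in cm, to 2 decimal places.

26/10 = 2.6 sts per cm.
S: 137 / 2.6 = 52.692 → 52.69 cm.
M: 150 / 2.6 = 57.692 → 57.69 cm.
3XL: 165 / 2.6 = 63.462 → 63.46 cm.

S 52.69 cm; M 57.69 cm; 3XL 63.46 cm.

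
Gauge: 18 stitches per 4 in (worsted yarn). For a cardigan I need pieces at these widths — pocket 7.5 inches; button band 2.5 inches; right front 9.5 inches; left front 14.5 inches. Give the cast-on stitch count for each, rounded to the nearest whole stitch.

Rate = 18/4 = 4.5 sts per in.
pocket: 7.5 × 4.5 = 33.75 → 34.
button band: 2.5 × 4.5 = 11.25 → 11.
right front: 9.5 × 4.5 = 42.75 → 43.
left front: 14.5 × 4.5 = 65.25 → 65.

pocket 34; button band 11; right front 43; left front 65.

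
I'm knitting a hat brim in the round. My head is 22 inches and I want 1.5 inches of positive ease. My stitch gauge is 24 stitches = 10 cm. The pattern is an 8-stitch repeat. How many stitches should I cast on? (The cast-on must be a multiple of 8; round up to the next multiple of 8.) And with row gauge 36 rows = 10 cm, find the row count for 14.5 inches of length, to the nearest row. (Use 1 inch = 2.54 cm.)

Finished = 22 + 1.5 = 23.5 inches.
23.5 inches × 2.54 = 59.69 cm.
24/10 = 2.4 sts per cm; 59.69 × 2.4 = 143.26 sts.
Next multiple of 8 → 144.
14.5 inches = 36.83 cm; × 3.6 = 132.59 → 133 rows.

Cast on 144 stitches; work 133 rows.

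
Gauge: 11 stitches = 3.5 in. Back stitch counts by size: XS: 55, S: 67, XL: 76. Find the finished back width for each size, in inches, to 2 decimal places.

XS 17.50 inches; S 21.32 inches; XL 24.18 inches.

11/3.5 = 3.143 sts per in.
XS: 55 / 3.143 = 17.500 → 17.50 in.
S: 67 / 3.143 = 21.318 → 21.32 in.
XL: 76 / 3.143 = 24.182 → 24.18 in.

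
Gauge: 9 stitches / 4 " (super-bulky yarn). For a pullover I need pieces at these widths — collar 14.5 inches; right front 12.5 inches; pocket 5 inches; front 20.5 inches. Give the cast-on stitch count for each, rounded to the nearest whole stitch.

Rate = 9/4 = 2.25 sts per in.
collar: 14.5 × 2.25 = 32.62 → 33.
right front: 12.5 × 2.25 = 28.12 → 28.
pocket: 5 × 2.25 = 11.25 → 11.
front: 20.5 × 2.25 = 46.12 → 46.

collar 33; right front 28; pocket 11; front 46.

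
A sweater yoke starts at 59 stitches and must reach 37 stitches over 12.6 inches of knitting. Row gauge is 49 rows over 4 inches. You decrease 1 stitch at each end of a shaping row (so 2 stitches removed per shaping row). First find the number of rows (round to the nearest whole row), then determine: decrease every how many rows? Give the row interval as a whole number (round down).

Decrease every 14th row.

Rows = 12.6 × 12.25 = 154.3 → 154 rows.
Stitches to remove: 22 → 11 shaping rows (at 2 st each).
154 / 11 = 14.00 → every 14 rows.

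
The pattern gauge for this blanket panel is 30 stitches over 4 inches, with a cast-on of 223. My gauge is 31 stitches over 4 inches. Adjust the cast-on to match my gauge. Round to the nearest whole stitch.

Scale factor = 31 / 30 = 1.033.
223 × 31 / 30 = 230.43 sts.
→ 230 sts.

230 stitches.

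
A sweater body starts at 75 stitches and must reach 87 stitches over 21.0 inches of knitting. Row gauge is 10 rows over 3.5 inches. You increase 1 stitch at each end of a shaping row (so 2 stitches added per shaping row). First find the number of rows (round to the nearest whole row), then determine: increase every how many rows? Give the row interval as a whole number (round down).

Rows = 21.0 × 2.857 = 60.0 → 60 rows.
Stitches to add: 12 → 6 shaping rows (at 2 st each).
60 / 6 = 10.00 → every 10 rows.

Increase every 10th row.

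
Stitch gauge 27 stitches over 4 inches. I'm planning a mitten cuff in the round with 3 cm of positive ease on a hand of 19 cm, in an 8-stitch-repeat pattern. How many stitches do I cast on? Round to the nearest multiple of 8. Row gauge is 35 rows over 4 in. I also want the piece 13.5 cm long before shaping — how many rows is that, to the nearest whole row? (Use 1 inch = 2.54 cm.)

Finished = 19 + 3 = 22 cm.
22 cm × 1/2.54 = 8.66 inches.
27/4 = 6.75 sts per in; 8.66 × 6.75 = 58.46 sts.
Nearest multiple of 8 → 56.
13.5 cm = 5.31 inches; × 8.75 = 46.51 → 47 rows.

Cast on 56 stitches; work 47 rows.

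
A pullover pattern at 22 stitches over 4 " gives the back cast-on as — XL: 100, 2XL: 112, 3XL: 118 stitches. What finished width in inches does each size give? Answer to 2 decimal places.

XL 18.18 inches; 2XL 20.36 inches; 3XL 21.45 inches.

22/4 = 5.5 sts per in.
XL: 100 / 5.5 = 18.182 → 18.18 in.
2XL: 112 / 5.5 = 20.364 → 20.36 in.
3XL: 118 / 5.5 = 21.455 → 21.45 in.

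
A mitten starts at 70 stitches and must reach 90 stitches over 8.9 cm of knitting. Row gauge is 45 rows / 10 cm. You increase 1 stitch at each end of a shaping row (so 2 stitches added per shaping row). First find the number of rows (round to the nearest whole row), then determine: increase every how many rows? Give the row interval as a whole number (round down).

Rows = 8.9 × 4.5 = 40.1 → 40 rows.
Stitches to add: 20 → 10 shaping rows (at 2 st each).
40 / 10 = 4.00 → every 4 rows.

Increase every 4th row.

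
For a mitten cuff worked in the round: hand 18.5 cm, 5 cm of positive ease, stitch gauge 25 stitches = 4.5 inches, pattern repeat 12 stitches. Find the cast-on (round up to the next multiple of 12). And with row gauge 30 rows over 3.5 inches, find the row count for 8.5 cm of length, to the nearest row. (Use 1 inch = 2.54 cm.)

Finished = 18.5 + 5 = 23.5 cm.
23.5 cm × 1/2.54 = 9.25 inches.
25/4.5 = 5.556 sts per in; 9.25 × 5.556 = 51.40 sts.
Next multiple of 12 → 60.
8.5 cm = 3.35 inches; × 8.571 = 28.68 → 29 rows.

Cast on 60 stitches; work 29 rows.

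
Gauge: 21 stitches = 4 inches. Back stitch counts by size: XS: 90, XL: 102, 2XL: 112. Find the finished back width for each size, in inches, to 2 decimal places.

XS 17.14 inches; XL 19.43 inches; 2XL 21.33 inches.

21/4 = 5.25 sts per in.
XS: 90 / 5.25 = 17.143 → 17.14 in.
XL: 102 / 5.25 = 19.429 → 19.43 in.
2XL: 112 / 5.25 = 21.333 → 21.33 in.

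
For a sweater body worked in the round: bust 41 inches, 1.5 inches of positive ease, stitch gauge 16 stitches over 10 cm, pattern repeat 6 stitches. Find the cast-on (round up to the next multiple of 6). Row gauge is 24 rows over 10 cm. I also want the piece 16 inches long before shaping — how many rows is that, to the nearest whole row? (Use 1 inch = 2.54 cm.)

Cast on 174 stitches; work 98 rows.

Finished = 41 + 1.5 = 42.5 inches.
42.5 inches × 2.54 = 107.95 cm.
16/10 = 1.6 sts per cm; 107.95 × 1.6 = 172.72 sts.
Next multiple of 6 → 174.
16 inches = 40.64 cm; × 2.4 = 97.54 → 98 rows.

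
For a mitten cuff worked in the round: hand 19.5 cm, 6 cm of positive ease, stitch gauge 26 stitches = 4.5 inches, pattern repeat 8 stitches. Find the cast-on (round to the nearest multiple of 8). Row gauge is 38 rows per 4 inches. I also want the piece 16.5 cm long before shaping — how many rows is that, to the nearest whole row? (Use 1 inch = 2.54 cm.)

Cast on 56 stitches; work 62 rows.

Finished = 19.5 + 6 = 25.5 cm.
25.5 cm × 1/2.54 = 10.04 inches.
26/4.5 = 5.778 sts per in; 10.04 × 5.778 = 58.01 sts.
Nearest multiple of 8 → 56.
16.5 cm = 6.50 inches; × 9.5 = 61.71 → 62 rows.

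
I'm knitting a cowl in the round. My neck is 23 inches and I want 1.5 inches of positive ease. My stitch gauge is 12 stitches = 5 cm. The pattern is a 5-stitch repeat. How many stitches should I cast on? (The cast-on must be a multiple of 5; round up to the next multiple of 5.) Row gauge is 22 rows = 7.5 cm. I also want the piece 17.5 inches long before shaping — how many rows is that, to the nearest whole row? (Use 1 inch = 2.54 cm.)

Finished = 23 + 1.5 = 24.5 inches.
24.5 inches × 2.54 = 62.23 cm.
12/5 = 2.4 sts per cm; 62.23 × 2.4 = 149.35 sts.
Next multiple of 5 → 150.
17.5 inches = 44.45 cm; × 2.933 = 130.39 → 130 rows.

Cast on 150 stitches; work 130 rows.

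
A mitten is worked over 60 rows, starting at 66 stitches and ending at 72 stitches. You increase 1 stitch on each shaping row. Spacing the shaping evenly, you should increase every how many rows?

Increase every 10th row.

Stitches to add: |72 − 66| = 6.
Shaping rows needed: 6 / 1 = 6.
60 rows / 6 = every 10 rows.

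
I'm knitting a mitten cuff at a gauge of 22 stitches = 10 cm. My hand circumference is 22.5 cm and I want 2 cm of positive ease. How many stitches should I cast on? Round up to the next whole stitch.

Finished = 22.5 + 2 = 24.5 cm.
22 / 10 = 2.2 sts per cm.
24.50 × 2.2 = 53.90 sts.
→ 54 sts.

Cast on 54 stitches.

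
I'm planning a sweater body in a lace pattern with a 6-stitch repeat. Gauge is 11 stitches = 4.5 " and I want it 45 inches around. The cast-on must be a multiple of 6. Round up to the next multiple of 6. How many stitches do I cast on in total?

11 / 4.5 = 2.444 sts per inch.
45 × 2.444 = 110.00 sts.
Next multiple of 6: 114.

Cast on 114 stitches.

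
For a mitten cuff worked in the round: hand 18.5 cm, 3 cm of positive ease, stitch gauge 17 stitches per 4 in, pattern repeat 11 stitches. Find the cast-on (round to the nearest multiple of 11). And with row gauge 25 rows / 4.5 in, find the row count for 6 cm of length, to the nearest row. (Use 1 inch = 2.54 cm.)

Finished = 18.5 + 3 = 21.5 cm.
21.5 cm × 1/2.54 = 8.46 inches.
17/4 = 4.25 sts per in; 8.46 × 4.25 = 35.97 sts.
Nearest multiple of 11 → 33.
6 cm = 2.36 inches; × 5.556 = 13.12 → 13 rows.

Cast on 33 stitches; work 13 rows.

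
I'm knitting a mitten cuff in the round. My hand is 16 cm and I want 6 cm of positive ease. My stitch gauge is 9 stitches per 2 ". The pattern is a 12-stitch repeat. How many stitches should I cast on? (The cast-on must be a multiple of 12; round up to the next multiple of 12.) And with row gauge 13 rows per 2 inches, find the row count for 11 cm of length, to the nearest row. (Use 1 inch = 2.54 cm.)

Cast on 48 stitches; work 28 rows.

Finished = 16 + 6 = 22 cm.
22 cm × 1/2.54 = 8.66 inches.
9/2 = 4.5 sts per in; 8.66 × 4.5 = 38.98 sts.
Next multiple of 12 → 48.
11 cm = 4.33 inches; × 6.5 = 28.15 → 28 rows.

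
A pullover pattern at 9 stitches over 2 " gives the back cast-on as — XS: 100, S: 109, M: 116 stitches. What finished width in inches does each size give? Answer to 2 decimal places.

9/2 = 4.5 sts per in.
XS: 100 / 4.5 = 22.222 → 22.22 in.
S: 109 / 4.5 = 24.222 → 24.22 in.
M: 116 / 4.5 = 25.778 → 25.78 in.

XS 22.22 inches; S 24.22 inches; M 25.78 inches.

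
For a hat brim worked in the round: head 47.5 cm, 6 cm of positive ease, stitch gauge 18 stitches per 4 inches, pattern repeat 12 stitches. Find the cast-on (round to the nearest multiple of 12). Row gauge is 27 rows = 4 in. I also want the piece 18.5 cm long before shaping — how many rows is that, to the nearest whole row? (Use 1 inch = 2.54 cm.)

Cast on 96 stitches; work 49 rows.

Finished = 47.5 + 6 = 53.5 cm.
53.5 cm × 1/2.54 = 21.06 inches.
18/4 = 4.5 sts per in; 21.06 × 4.5 = 94.78 sts.
Nearest multiple of 12 → 96.
18.5 cm = 7.28 inches; × 6.75 = 49.16 → 49 rows.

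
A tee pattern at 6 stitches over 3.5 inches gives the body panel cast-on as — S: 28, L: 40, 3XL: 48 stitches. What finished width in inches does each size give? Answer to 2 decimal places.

S 16.33 inches; L 23.33 inches; 3XL 28.00 inches.

6/3.5 = 1.714 sts per in.
S: 28 / 1.714 = 16.333 → 16.33 in.
L: 40 / 1.714 = 23.333 → 23.33 in.
3XL: 48 / 1.714 = 28.000 → 28.00 in.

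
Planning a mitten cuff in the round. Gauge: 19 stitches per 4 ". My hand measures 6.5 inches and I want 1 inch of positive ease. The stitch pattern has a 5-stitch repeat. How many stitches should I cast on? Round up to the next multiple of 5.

40 stitches.

Finished = 6.5 + 1 = 7.5 inches.
19 / 4 = 4.75 sts/in.
7.5 × 4.75 = 35.62 sts.
Next multiple of 5: 40.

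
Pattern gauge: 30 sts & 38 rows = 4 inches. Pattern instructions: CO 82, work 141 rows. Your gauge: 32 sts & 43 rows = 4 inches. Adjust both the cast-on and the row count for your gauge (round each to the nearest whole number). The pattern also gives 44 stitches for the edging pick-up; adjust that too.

Cast on 87 stitches; work 160 rows; edging pick-up 47 stitches.

Stitches: 82 × 32/30 = 87.47 → 87.
Rows: 141 × 43/38 = 159.55 → 160.
edging pick-up: 44 × 32/30 = 46.93 → 47.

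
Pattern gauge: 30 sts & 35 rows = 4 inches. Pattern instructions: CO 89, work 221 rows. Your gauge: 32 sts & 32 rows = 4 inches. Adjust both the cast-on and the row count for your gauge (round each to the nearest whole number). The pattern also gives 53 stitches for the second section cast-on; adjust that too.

Stitches: 89 × 32/30 = 94.93 → 95.
Rows: 221 × 32/35 = 202.06 → 202.
second section cast-on: 53 × 32/30 = 56.53 → 57.

Cast on 95 stitches; work 202 rows; second section cast-on 57 stitches.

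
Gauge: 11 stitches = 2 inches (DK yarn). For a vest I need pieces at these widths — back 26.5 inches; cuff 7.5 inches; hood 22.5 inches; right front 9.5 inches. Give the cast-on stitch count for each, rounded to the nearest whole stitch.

back 146; cuff 41; hood 124; right front 52.

Rate = 11/2 = 5.5 sts per in.
back: 26.5 × 5.5 = 145.75 → 146.
cuff: 7.5 × 5.5 = 41.25 → 41.
hood: 22.5 × 5.5 = 123.75 → 124.
right front: 9.5 × 5.5 = 52.25 → 52.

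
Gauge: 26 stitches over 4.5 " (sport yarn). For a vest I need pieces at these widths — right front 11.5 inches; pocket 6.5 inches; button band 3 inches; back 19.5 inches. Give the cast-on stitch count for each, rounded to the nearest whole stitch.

Rate = 26/4.5 = 5.778 sts per in.
right front: 11.5 × 5.778 = 66.44 → 66.
pocket: 6.5 × 5.778 = 37.56 → 38.
button band: 3 × 5.778 = 17.33 → 17.
back: 19.5 × 5.778 = 112.67 → 113.

right front 66; pocket 38; button band 17; back 113.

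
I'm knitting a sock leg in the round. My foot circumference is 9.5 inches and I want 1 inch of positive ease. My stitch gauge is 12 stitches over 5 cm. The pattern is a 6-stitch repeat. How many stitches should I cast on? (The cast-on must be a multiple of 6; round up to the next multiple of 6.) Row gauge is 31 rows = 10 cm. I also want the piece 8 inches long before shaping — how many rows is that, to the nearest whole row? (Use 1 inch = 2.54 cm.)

Cast on 66 stitches; work 63 rows.

Finished = 9.5 + 1 = 10.5 inches.
10.5 inches × 2.54 = 26.67 cm.
12/5 = 2.4 sts per cm; 26.67 × 2.4 = 64.01 sts.
Next multiple of 6 → 66.
8 inches = 20.32 cm; × 3.1 = 62.99 → 63 rows.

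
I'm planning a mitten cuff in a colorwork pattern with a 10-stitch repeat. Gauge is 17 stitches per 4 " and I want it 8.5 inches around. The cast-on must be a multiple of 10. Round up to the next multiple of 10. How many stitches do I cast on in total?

17 / 4 = 4.25 sts per inch.
8.5 × 4.25 = 36.12 sts.
Next multiple of 10: 40.

Cast on 40 stitches.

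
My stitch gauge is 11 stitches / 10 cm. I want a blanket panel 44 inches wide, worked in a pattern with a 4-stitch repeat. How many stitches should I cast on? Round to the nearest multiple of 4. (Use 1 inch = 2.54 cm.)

44 in = 44 × 2.54 = 111.76 cm.
11 / 10 = 1.1 sts/cm.
111.76 × 1.1 = 122.94 sts.
→ 124.

CO 124 sts.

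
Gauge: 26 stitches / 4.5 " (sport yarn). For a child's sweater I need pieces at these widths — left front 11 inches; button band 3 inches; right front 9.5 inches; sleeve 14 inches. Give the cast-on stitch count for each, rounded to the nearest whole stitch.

left front 64; button band 17; right front 55; sleeve 81.

Rate = 26/4.5 = 5.778 sts per in.
left front: 11 × 5.778 = 63.56 → 64.
button band: 3 × 5.778 = 17.33 → 17.
right front: 9.5 × 5.778 = 54.89 → 55.
sleeve: 14 × 5.778 = 80.89 → 81.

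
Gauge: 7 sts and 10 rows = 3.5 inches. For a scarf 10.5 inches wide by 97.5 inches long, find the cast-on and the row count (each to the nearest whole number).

Stitch gauge = 7/3.5 = 2 sts/in; 10.5 × 2 = 21.00 → 21 sts.
Row gauge = 10/3.5 = 2.857 rows/in; 97.5 × 2.857 = 278.57 → 279 rows.

Cast on 21 stitches and work 279 rows.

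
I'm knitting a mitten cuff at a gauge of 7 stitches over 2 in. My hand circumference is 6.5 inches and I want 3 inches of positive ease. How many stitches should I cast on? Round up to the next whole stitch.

Finished = 6.5 + 3 = 9.5 in.
7 / 2 = 3.5 sts per inch.
9.50 × 3.5 = 33.25 sts.
→ 34 sts.

Cast on 34 stitches.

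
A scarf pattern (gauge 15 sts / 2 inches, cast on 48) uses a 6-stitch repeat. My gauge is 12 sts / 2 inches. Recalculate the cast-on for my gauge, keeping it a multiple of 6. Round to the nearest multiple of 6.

48 × 12 / 15 = 38.40.
Nearest multiple of 6: 36.

36 stitches.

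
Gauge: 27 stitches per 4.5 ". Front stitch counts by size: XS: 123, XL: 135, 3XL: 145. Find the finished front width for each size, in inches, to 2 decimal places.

XS 20.50 inches; XL 22.50 inches; 3XL 24.17 inches.

27/4.5 = 6 sts per in.
XS: 123 / 6 = 20.500 → 20.50 in.
XL: 135 / 6 = 22.500 → 22.50 in.
3XL: 145 / 6 = 24.167 → 24.17 in.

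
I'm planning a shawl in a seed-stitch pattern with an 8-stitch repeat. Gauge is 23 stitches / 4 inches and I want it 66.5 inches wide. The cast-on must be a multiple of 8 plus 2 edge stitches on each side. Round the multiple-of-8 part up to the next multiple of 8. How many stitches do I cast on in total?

23 / 4 = 5.75 sts per inch.
66.5 × 5.75 = 382.38 sts.
Less 4 edge sts → 378.38 for the repeat.
Next multiple of 8: 384.
Add back 4 edge sts → 388.

Cast on 388 stitches.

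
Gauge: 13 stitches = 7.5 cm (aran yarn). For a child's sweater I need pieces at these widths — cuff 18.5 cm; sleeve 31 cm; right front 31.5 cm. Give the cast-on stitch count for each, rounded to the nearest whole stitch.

Rate = 13/7.5 = 1.733 sts per cm.
cuff: 18.5 × 1.733 = 32.07 → 32.
sleeve: 31 × 1.733 = 53.73 → 54.
right front: 31.5 × 1.733 = 54.60 → 55.

cuff 32; sleeve 54; right front 55.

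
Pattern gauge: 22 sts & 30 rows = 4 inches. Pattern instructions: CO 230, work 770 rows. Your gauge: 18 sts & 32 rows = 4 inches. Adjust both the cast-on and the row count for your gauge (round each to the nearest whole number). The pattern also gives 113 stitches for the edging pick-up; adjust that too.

Cast on 188 stitches; work 821 rows; edging pick-up 92 stitches.

Stitches: 230 × 18/22 = 188.18 → 188.
Rows: 770 × 32/30 = 821.33 → 821.
edging pick-up: 113 × 18/22 = 92.45 → 92.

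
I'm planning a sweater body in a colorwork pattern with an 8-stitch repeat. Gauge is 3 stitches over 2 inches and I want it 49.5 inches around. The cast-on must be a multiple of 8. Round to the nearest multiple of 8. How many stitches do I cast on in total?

3 / 2 = 1.5 sts per inch.
49.5 × 1.5 = 74.25 sts.
Nearest multiple of 8: 72.

CO 72 sts.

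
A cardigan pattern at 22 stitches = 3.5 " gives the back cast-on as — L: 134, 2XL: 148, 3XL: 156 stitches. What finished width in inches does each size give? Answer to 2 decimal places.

L 21.32 inches; 2XL 23.55 inches; 3XL 24.82 inches.

22/3.5 = 6.286 sts per in.
L: 134 / 6.286 = 21.318 → 21.32 in.
2XL: 148 / 6.286 = 23.545 → 23.55 in.
3XL: 156 / 6.286 = 24.818 → 24.82 in.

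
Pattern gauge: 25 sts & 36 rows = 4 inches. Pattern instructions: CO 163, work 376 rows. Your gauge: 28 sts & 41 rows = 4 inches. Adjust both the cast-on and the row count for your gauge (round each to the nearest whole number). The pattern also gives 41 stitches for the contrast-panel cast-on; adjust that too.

Stitches: 163 × 28/25 = 182.56 → 183.
Rows: 376 × 41/36 = 428.22 → 428.
contrast-panel cast-on: 41 × 28/25 = 45.92 → 46.

Cast on 183 stitches; work 428 rows; contrast-panel cast-on 46 stitches.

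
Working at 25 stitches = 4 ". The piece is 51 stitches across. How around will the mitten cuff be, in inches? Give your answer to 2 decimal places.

8.16 inches.

25 stitches / 4 inch = 6.25 stitches per inch.
51 / 6.25 = 8.160 inches.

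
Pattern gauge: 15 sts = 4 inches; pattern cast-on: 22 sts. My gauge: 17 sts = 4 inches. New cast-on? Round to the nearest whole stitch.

Scale factor = 17 / 15 = 1.133.
22 × 17 / 15 = 24.93 sts.
→ 25 sts.

Cast on 25 stitches.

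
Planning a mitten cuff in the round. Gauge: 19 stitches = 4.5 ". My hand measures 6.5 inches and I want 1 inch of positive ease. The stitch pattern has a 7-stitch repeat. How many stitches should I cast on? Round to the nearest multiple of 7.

Cast on 35 stitches.

Finished = 6.5 + 1 = 7.5 inches.
19 / 4.5 = 4.222 sts/in.
7.5 × 4.222 = 31.67 sts.
Nearest multiple of 7: 35.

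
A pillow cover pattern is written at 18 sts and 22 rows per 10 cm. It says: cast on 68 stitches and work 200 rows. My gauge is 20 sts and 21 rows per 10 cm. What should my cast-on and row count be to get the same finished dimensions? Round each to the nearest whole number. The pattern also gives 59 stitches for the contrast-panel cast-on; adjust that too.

Stitches: 68 × 20/18 = 75.56 → 76.
Rows: 200 × 21/22 = 190.91 → 191.
contrast-panel cast-on: 59 × 20/18 = 65.56 → 66.

Cast on 76 stitches; work 191 rows; contrast-panel cast-on 66 stitches.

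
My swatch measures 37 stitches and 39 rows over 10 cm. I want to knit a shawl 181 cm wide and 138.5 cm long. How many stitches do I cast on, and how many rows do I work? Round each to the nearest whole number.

Stitch gauge = 37/10 = 3.7 sts/cm; 181 × 3.7 = 669.70 → 670 sts.
Row gauge = 39/10 = 3.9 rows/cm; 138.5 × 3.9 = 540.15 → 540 rows.

Cast on 670 stitches and work 540 rows.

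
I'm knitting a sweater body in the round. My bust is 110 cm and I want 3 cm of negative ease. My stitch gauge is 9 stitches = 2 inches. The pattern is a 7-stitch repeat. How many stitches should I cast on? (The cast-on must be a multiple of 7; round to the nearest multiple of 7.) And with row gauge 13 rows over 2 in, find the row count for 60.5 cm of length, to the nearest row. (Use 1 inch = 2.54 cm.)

Finished = 110 − 3 = 107 cm.
107 cm × 1/2.54 = 42.13 inches.
9/2 = 4.5 sts per in; 42.13 × 4.5 = 189.57 sts.
Nearest multiple of 7 → 189.
60.5 cm = 23.82 inches; × 6.5 = 154.82 → 155 rows.

Cast on 189 stitches; work 155 rows.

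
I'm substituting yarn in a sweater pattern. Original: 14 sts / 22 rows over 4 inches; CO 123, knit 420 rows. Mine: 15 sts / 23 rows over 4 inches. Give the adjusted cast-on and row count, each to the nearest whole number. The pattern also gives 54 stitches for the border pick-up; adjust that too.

Cast on 132 stitches; work 439 rows; border pick-up 58 stitches.

Stitches: 123 × 15/14 = 131.79 → 132.
Rows: 420 × 23/22 = 439.09 → 439.
border pick-up: 54 × 15/14 = 57.86 → 58.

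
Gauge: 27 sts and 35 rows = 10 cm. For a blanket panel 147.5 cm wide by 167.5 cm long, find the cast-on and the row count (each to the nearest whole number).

Stitch gauge = 27/10 = 2.7 sts/cm; 147.5 × 2.7 = 398.25 → 398 sts.
Row gauge = 35/10 = 3.5 rows/cm; 167.5 × 3.5 = 586.25 → 586 rows.

Cast on 398 stitches and work 586 rows.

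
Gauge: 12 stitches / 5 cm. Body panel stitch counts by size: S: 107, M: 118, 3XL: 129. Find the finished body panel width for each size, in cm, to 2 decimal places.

S 44.58 cm; M 49.17 cm; 3XL 53.75 cm.

12/5 = 2.4 sts per cm.
S: 107 / 2.4 = 44.583 → 44.58 cm.
M: 118 / 2.4 = 49.167 → 49.17 cm.
3XL: 129 / 2.4 = 53.750 → 53.75 cm.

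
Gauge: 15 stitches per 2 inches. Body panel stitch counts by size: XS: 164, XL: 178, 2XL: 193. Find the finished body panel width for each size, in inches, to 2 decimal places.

XS 21.87 inches; XL 23.73 inches; 2XL 25.73 inches.

15/2 = 7.5 sts per in.
XS: 164 / 7.5 = 21.867 → 21.87 in.
XL: 178 / 7.5 = 23.733 → 23.73 in.
2XL: 193 / 7.5 = 25.733 → 25.73 in.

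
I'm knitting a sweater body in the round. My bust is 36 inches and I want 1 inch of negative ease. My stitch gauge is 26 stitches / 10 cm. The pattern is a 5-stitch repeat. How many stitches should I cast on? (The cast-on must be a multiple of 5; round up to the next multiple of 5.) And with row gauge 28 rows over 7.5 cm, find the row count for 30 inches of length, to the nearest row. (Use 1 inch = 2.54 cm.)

Finished = 36 − 1 = 35 inches.
35 inches × 2.54 = 88.90 cm.
26/10 = 2.6 sts per cm; 88.90 × 2.6 = 231.14 sts.
Next multiple of 5 → 235.
30 inches = 76.20 cm; × 3.733 = 284.48 → 284 rows.

Cast on 235 stitches; work 284 rows.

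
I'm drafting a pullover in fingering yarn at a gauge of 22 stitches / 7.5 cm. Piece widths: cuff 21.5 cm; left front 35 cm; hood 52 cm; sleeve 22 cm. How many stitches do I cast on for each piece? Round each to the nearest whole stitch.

cuff 63; left front 103; hood 153; sleeve 65.

Rate = 22/7.5 = 2.933 sts per cm.
cuff: 21.5 × 2.933 = 63.07 → 63.
left front: 35 × 2.933 = 102.67 → 103.
hood: 52 × 2.933 = 152.53 → 153.
sleeve: 22 × 2.933 = 64.53 → 65.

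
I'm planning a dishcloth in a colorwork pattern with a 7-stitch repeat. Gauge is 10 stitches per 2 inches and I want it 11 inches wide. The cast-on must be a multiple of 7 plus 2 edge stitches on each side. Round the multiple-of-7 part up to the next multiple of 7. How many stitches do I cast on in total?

10 / 2 = 5 sts per inch.
11 × 5 = 55.00 sts.
Less 4 edge sts → 51.00 for the repeat.
Next multiple of 7: 56.
Add back 4 edge sts → 60.

60 stitches.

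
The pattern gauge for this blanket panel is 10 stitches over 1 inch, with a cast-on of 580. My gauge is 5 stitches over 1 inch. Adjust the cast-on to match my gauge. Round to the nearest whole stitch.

Scale factor = 5 / 10 = 0.500.
580 × 5 / 10 = 290.00 sts.

Cast on 290 stitches.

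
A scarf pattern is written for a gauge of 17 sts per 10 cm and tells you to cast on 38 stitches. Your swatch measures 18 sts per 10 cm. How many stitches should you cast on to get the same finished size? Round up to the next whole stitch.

Scale factor = 18 / 17 = 1.059.
38 × 18 / 17 = 40.24 sts.
→ 41 sts.

CO 41 sts.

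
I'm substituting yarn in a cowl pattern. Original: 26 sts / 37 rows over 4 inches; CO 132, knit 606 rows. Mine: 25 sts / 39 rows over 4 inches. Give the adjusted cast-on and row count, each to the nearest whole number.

Stitches: 132 × 25/26 = 126.92 → 127.
Rows: 606 × 39/37 = 638.76 → 639.

Cast on 127 stitches; work 639 rows.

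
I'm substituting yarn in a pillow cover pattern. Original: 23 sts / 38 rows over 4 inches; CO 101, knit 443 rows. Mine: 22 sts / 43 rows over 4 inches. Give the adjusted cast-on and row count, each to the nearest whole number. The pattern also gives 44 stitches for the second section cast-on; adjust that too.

Cast on 97 stitches; work 501 rows; second section cast-on 42 stitches.

Stitches: 101 × 22/23 = 96.61 → 97.
Rows: 443 × 43/38 = 501.29 → 501.
second section cast-on: 44 × 22/23 = 42.09 → 42.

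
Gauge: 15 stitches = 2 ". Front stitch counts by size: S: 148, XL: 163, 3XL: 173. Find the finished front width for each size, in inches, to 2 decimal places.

15/2 = 7.5 sts per in.
S: 148 / 7.5 = 19.733 → 19.73 in.
XL: 163 / 7.5 = 21.733 → 21.73 in.
3XL: 173 / 7.5 = 23.067 → 23.07 in.

S 19.73 inches; XL 21.73 inches; 3XL 23.07 inches.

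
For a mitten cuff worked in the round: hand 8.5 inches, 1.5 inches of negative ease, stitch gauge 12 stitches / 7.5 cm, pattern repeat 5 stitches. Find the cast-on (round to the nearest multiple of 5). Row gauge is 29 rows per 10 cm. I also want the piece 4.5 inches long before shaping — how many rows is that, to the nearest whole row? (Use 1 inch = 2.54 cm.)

Finished = 8.5 − 1.5 = 7 inches.
7 inches × 2.54 = 17.78 cm.
12/7.5 = 1.6 sts per cm; 17.78 × 1.6 = 28.45 sts.
Nearest multiple of 5 → 30.
4.5 inches = 11.43 cm; × 2.9 = 33.15 → 33 rows.

Cast on 30 stitches; work 33 rows.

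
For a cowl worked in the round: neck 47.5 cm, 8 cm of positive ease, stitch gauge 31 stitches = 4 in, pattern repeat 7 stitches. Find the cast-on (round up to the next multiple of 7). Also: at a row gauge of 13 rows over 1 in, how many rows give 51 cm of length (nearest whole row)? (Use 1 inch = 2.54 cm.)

Cast on 175 stitches; work 261 rows.

Finished = 47.5 + 8 = 55.5 cm.
55.5 cm × 1/2.54 = 21.85 inches.
31/4 = 7.75 sts per in; 21.85 × 7.75 = 169.34 sts.
Next multiple of 7 → 175.
51 cm = 20.08 inches; × 13 = 261.02 → 261 rows.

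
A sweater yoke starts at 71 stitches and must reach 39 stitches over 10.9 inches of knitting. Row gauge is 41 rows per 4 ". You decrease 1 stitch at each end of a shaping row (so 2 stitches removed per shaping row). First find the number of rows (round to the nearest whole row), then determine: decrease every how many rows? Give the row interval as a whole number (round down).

Rows = 10.9 × 10.25 = 111.7 → 112 rows.
Stitches to remove: 32 → 16 shaping rows (at 2 st each).
112 / 16 = 7.00 → every 7 rows.

Decrease every 7th row.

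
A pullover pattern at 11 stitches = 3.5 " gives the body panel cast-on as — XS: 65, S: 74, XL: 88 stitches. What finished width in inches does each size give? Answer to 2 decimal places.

XS 20.68 inches; S 23.55 inches; XL 28.00 inches.

11/3.5 = 3.143 sts per in.
XS: 65 / 3.143 = 20.682 → 20.68 in.
S: 74 / 3.143 = 23.545 → 23.55 in.
XL: 88 / 3.143 = 28.000 → 28.00 in.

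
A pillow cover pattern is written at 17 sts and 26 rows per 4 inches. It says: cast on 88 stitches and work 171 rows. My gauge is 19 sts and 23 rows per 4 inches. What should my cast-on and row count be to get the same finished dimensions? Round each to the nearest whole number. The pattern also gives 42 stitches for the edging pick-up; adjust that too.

Stitches: 88 × 19/17 = 98.35 → 98.
Rows: 171 × 23/26 = 151.27 → 151.
edging pick-up: 42 × 19/17 = 46.94 → 47.

Cast on 98 stitches; work 151 rows; edging pick-up 47 stitches.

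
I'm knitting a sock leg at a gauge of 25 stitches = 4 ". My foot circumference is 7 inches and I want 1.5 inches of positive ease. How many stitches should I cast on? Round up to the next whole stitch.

CO 54 sts.

Finished = 7 + 1.5 = 8.5 in.
25 / 4 = 6.25 sts per inch.
8.50 × 6.25 = 53.12 sts.
→ 54 sts.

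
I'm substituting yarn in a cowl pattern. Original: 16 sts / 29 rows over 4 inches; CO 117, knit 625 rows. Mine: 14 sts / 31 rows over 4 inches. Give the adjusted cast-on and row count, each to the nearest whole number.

Stitches: 117 × 14/16 = 102.38 → 102.
Rows: 625 × 31/29 = 668.10 → 668.

Cast on 102 stitches; work 668 rows.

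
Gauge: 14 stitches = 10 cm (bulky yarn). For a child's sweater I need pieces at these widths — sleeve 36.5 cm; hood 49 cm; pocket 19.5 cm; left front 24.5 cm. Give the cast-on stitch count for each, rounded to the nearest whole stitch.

Rate = 14/10 = 1.4 sts per cm.
sleeve: 36.5 × 1.4 = 51.10 → 51.
hood: 49 × 1.4 = 68.60 → 69.
pocket: 19.5 × 1.4 = 27.30 → 27.
left front: 24.5 × 1.4 = 34.30 → 34.

sleeve 51; hood 69; pocket 27; left front 34.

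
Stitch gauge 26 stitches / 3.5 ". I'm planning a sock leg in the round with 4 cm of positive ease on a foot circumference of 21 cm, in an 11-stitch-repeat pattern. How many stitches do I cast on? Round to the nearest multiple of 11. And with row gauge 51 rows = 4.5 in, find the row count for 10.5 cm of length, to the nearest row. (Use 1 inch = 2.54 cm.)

Finished = 21 + 4 = 25 cm.
25 cm × 1/2.54 = 9.84 inches.
26/3.5 = 7.429 sts per in; 9.84 × 7.429 = 73.12 sts.
Nearest multiple of 11 → 77.
10.5 cm = 4.13 inches; × 11.333 = 46.85 → 47 rows.

Cast on 77 stitches; work 47 rows.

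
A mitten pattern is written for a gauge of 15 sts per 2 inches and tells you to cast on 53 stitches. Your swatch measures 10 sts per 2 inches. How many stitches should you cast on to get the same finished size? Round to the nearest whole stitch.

Cast on 35 stitches.

Scale factor = 10 / 15 = 0.667.
53 × 10 / 15 = 35.33 sts.
→ 35 sts.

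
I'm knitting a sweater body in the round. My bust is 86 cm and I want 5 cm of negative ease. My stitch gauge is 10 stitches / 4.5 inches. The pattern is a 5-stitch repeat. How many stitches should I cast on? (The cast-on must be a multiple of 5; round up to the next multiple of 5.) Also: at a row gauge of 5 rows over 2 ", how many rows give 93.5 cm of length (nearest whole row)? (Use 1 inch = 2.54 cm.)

Finished = 86 − 5 = 81 cm.
81 cm × 1/2.54 = 31.89 inches.
10/4.5 = 2.222 sts per in; 31.89 × 2.222 = 70.87 sts.
Next multiple of 5 → 75.
93.5 cm = 36.81 inches; × 2.5 = 92.03 → 92 rows.

Cast on 75 stitches; work 92 rows.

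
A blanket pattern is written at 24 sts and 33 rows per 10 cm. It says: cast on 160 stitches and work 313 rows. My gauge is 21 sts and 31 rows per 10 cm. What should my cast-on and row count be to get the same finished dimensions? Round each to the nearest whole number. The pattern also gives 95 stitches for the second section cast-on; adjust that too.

Cast on 140 stitches; work 294 rows; second section cast-on 83 stitches.

Stitches: 160 × 21/24 = 140.00 → 140.
Rows: 313 × 31/33 = 294.03 → 294.
second section cast-on: 95 × 21/24 = 83.12 → 83.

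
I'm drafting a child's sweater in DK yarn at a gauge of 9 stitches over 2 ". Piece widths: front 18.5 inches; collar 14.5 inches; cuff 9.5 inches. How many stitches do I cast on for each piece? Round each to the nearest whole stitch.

Rate = 9/2 = 4.5 sts per in.
front: 18.5 × 4.5 = 83.25 → 83.
collar: 14.5 × 4.5 = 65.25 → 65.
cuff: 9.5 × 4.5 = 42.75 → 43.

front 83; collar 65; cuff 43.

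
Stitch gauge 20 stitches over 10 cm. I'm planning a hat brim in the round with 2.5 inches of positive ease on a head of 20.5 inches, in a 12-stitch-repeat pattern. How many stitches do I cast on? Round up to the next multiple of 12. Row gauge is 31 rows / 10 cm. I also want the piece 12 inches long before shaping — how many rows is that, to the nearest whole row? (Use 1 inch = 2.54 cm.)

Cast on 120 stitches; work 94 rows.

Finished = 20.5 + 2.5 = 23 inches.
23 inches × 2.54 = 58.42 cm.
20/10 = 2 sts per cm; 58.42 × 2 = 116.84 sts.
Next multiple of 12 → 120.
12 inches = 30.48 cm; × 3.1 = 94.49 → 94 rows.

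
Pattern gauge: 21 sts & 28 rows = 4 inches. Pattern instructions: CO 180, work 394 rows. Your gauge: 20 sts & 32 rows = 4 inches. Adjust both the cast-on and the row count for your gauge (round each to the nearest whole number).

Stitches: 180 × 20/21 = 171.43 → 171.
Rows: 394 × 32/28 = 450.29 → 450.

Cast on 171 stitches; work 450 rows.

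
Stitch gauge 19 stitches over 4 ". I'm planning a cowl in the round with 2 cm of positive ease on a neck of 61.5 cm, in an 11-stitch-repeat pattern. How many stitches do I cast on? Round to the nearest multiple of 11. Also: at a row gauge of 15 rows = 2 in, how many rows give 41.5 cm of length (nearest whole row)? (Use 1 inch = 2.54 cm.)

Finished = 61.5 + 2 = 63.5 cm.
63.5 cm × 1/2.54 = 25.00 inches.
19/4 = 4.75 sts per in; 25.00 × 4.75 = 118.75 sts.
Nearest multiple of 11 → 121.
41.5 cm = 16.34 inches; × 7.5 = 122.54 → 123 rows.

Cast on 121 stitches; work 123 rows.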